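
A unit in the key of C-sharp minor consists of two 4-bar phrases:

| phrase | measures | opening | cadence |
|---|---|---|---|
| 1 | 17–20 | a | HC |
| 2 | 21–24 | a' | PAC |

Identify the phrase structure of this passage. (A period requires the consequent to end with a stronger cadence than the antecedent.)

Phrase 1 ends with a half cadence (weaker) and phrase 2 with a perfect authentic cadence (stronger): antecedent + consequent = a period.
The two phrases open with the same material (a / a'), so the period is parallel.

parallel period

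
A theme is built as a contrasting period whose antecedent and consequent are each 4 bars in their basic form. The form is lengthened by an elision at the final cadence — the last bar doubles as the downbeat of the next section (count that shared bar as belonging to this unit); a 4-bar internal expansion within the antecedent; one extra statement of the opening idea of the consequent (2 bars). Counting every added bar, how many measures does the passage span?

14 measures

Basic contrasting period: 4 + 4 = 8 bars.
8 (basic form) + 4 (internal expansion) + 2 (extra statement) = 14.
The elision shares a bar with the next section but does not change this unit's count.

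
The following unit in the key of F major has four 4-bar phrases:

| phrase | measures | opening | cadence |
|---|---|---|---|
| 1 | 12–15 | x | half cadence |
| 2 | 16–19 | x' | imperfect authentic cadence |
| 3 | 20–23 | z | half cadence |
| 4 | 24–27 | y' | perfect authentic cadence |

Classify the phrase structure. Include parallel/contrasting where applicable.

Four phrases in two halves: the first half (measures 12–19) ends with an imperfect authentic cadence, the second (mm. 20–27) with a perfect authentic cadence — a large antecedent–consequent pair, i.e. a double period.
Phrase 3 begins with different material from phrase 1, making it contrasting.

contrasting double period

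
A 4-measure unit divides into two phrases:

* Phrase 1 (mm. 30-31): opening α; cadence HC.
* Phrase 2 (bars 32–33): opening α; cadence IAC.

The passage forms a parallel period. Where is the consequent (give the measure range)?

The antecedent is the phrase ending with the weaker cadence (half cadence, phrase 1) and the consequent the one ending more conclusively (imperfect authentic cadence, phrase 2); the consequent is bars 32–33.

measures 32–33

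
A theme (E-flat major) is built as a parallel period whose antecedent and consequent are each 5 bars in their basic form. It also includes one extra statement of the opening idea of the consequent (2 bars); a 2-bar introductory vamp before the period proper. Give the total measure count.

14 measures

Basic parallel period: 5 + 5 = 10 bars.
10 (basic form) + 2 (extra statement) + 2 (introduction) = 14.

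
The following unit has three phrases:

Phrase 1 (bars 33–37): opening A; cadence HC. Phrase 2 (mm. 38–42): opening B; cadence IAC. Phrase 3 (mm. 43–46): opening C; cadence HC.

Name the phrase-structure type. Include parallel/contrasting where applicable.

phrase group

The final phrase closes with a half cadence, which is not stronger than the preceding imperfect authentic cadence; the 3 phrases lack an overall antecedent–consequent design and so form a phrase group.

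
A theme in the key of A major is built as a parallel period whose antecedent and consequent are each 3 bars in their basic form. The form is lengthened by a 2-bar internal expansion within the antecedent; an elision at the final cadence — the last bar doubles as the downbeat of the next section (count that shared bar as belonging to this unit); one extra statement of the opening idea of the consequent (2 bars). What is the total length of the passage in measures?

10 measures

Basic parallel period: 3 + 3 = 6 bars.
6 (basic form) + 2 (internal expansion) + 2 (extra statement) = 10.
The elision shares a bar with the next section but does not change this unit's count.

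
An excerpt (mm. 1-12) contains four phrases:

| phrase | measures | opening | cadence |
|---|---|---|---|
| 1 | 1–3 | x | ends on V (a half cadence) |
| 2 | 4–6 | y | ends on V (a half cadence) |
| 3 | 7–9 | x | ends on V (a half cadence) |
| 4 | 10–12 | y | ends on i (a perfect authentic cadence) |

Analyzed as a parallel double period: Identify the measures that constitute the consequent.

measures 7–12

In a double period the four phrases pair into a large antecedent (phrases 1–2, ending half cadence) and a large consequent (phrases 3–4, ending perfect authentic cadence). The consequent spans mm. 7–12.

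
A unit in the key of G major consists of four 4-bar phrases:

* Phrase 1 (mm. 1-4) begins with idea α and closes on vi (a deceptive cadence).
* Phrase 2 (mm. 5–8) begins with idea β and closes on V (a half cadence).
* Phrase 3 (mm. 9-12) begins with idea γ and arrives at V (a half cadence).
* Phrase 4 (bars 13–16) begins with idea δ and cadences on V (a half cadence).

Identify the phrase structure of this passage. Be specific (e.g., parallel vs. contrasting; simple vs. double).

phrase group

Phrase 4 ends with a half cadence, no stronger than phrase 2's half cadence, so the four phrases do not form a double period; nor do phrases 3–4 duplicate 1–2, so it is not a repeated period. With no phrase reaching a conclusive cadence, the passage is a phrase group.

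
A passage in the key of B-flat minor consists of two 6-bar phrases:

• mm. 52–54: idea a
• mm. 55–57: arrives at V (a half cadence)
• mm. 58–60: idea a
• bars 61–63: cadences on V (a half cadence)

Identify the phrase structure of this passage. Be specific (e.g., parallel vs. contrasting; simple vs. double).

Both phrases have the same opening (a) and the same cadence (half cadence): the second is a restatement, not a consequent, so this is a repeated phrase rather than a period.

repeated phrase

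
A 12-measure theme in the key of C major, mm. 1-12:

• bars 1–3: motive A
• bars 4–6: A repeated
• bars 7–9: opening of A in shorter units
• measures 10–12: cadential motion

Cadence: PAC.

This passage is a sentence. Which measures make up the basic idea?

measures 1–3

The presentation of a sentence is the basic idea (mm. 1-3) plus its repetition (measures 4-6); the basic idea is therefore mm. 1–3.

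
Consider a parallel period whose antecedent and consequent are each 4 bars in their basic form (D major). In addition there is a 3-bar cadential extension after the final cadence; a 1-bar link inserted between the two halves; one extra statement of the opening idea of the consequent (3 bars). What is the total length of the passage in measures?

Basic parallel period: 4 + 4 = 8 bars.
8 (basic form) + 3 (cadential extension) + 1 (link) + 3 (extra statement) = 15.

15 measures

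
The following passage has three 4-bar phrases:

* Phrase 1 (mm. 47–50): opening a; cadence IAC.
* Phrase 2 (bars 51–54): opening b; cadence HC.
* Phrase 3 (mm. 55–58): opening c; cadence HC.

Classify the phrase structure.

phrase group

The final phrase closes with a half cadence, which is not stronger than the preceding half cadence; the 3 phrases lack an overall antecedent–consequent design and so form a phrase group.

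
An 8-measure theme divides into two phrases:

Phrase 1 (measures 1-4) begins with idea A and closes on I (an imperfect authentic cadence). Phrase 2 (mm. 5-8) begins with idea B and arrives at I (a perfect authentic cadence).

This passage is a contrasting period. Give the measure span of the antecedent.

measures 1–4

The antecedent is the phrase ending with the weaker cadence (imperfect authentic cadence, phrase 1) and the consequent the one ending more conclusively (perfect authentic cadence, phrase 2); the antecedent is measures 1–4.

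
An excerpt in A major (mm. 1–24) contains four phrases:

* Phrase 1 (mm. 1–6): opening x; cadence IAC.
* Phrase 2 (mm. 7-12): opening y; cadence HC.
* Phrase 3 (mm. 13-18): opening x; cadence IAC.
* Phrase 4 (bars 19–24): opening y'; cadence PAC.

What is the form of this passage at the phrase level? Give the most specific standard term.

Four phrases in two halves: the first half (mm. 1–12) ends with a half cadence, the second (bars 13-24) with a perfect authentic cadence — a large antecedent–consequent pair, i.e. a double period.
Phrase 3 begins with the same material as phrase 1, making it parallel.

parallel double period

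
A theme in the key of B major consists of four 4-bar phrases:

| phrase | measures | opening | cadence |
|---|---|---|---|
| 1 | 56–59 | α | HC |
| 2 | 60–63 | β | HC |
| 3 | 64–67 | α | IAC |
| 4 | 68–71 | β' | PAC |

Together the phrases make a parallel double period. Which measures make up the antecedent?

In a double period the first pair of phrases (ending half cadence) is the large antecedent and the second pair (ending perfect authentic cadence) is the large consequent; the antecedent is measures 56–63.

measures 56–63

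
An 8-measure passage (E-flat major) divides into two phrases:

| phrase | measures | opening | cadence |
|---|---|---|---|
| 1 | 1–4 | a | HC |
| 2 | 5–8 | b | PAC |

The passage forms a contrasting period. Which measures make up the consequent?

The phrase ending with the weaker cadence (half cadence) is the antecedent; the one ending more conclusively (perfect authentic cadence) is the consequent. The consequent is measures 5–8.

measures 5–8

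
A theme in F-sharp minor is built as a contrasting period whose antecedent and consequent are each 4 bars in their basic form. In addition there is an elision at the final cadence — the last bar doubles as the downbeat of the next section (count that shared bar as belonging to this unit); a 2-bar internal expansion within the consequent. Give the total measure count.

10 measures

Basic contrasting period: 4 + 4 = 8 bars.
8 (basic form) + 2 (internal expansion) = 10.
The elision shares a bar with the next section but does not change this unit's count.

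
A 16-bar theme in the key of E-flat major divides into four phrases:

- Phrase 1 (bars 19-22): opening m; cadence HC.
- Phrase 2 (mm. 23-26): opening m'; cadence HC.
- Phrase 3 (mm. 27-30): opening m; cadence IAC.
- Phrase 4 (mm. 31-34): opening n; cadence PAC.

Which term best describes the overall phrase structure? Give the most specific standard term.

parallel double period

Four phrases in two halves: the first half (measures 19–26) ends with a half cadence, the second (mm. 27–34) with a perfect authentic cadence — a large antecedent–consequent pair, i.e. a double period.
Phrase 3 begins with the same material as phrase 1, making it parallel.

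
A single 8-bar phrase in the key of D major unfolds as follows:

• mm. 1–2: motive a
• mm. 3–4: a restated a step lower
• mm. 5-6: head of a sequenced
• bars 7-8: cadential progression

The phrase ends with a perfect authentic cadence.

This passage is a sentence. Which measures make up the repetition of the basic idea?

measures 3–4

The presentation of a sentence is the basic idea (mm. 1-2) plus its repetition (mm. 3–4); the repetition of the basic idea is therefore bars 3–4.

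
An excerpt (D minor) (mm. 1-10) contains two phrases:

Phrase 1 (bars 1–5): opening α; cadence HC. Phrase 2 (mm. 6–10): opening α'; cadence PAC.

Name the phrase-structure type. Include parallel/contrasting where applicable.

parallel period

Phrase 1 ends with a half cadence (weaker) and phrase 2 with a perfect authentic cadence (stronger): antecedent + consequent = a period.
The two phrases open with the same material (α / α'), so the period is parallel.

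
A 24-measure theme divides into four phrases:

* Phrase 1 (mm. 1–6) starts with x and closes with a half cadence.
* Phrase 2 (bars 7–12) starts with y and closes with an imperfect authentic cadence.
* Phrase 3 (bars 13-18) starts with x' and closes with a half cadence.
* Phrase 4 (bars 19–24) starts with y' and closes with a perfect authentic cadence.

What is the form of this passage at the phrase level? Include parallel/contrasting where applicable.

parallel double period

Four phrases in two halves: the first half (mm. 1–12) ends with an imperfect authentic cadence, the second (mm. 13-24) with a perfect authentic cadence — a large antecedent–consequent pair, i.e. a double period.
Phrase 3 begins with the same material as phrase 1, making it parallel.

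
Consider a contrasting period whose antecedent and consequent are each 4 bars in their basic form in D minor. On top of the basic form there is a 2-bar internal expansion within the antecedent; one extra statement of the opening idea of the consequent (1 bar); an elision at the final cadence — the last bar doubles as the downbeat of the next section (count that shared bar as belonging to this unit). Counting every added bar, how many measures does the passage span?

Basic contrasting period: 4 + 4 = 8 bars.
8 (basic form) + 2 (internal expansion) + 1 (extra statement) = 11.
The elision shares a bar with the next section but does not change this unit's count.

11 measures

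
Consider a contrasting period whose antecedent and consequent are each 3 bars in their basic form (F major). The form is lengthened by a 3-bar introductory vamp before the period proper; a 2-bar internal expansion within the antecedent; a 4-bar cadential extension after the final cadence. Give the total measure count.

15 measures

Basic contrasting period: 3 + 3 = 6 bars.
6 (basic form) + 3 (introduction) + 2 (internal expansion) + 4 (cadential extension) = 15.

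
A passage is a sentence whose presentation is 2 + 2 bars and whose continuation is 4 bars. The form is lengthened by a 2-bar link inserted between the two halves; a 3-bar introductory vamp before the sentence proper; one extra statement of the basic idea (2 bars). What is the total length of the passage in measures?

Basic sentence: 2 + 2 + 4 = 8 bars.
8 (basic form) + 2 (link) + 3 (introduction) + 2 (extra statement) = 15.

15 measures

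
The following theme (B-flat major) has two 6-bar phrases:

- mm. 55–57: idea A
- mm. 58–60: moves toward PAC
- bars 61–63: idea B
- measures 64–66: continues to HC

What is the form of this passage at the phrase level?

The second phrase closes with a half cadence, which is not stronger than the first phrase's perfect authentic cadence; without a weak→strong cadential pair there is no antecedent–consequent relationship, so this is a phrase group rather than a period.

phrase group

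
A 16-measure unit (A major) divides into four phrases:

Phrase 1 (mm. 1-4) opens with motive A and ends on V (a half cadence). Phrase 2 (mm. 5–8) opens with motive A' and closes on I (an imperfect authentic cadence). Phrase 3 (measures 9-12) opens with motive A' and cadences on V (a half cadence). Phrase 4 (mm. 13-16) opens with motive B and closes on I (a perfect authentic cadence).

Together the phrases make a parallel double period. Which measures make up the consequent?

In a double period the first pair of phrases (ending imperfect authentic cadence) is the large antecedent and the second pair (ending perfect authentic cadence) is the large consequent; the consequent is measures 9–16.

measures 9–16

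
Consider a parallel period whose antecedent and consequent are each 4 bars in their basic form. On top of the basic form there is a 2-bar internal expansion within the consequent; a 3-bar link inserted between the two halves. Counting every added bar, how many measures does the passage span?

Basic parallel period: 4 + 4 = 8 bars.
8 (basic form) + 2 (internal expansion) + 3 (link) = 13.

13 measures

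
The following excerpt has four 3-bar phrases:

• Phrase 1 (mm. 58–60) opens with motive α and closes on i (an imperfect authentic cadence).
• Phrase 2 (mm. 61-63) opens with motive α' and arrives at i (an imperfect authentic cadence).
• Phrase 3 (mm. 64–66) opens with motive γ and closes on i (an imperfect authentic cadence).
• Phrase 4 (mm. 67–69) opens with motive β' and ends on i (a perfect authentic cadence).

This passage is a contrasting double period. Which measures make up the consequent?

measures 64–69

In a double period the four phrases pair into a large antecedent (phrases 1–2, ending imperfect authentic cadence) and a large consequent (phrases 3–4, ending perfect authentic cadence). The consequent spans mm. 64–69.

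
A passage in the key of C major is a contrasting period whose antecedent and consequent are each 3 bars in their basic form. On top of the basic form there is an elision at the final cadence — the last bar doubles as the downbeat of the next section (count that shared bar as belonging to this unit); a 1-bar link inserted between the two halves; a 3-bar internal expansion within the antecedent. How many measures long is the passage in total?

10 measures

Basic contrasting period: 3 + 3 = 6 bars.
6 (basic form) + 1 (link) + 3 (internal expansion) = 10.
The elision shares a bar with the next section but does not change this unit's count.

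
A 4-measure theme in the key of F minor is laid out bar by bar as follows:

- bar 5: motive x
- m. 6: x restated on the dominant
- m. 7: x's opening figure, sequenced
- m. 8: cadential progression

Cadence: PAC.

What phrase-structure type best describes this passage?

Basic idea (measure 5) + its repetition (m. 6) form the presentation; fragmentation and cadence (measures 7–8) form the continuation — the 4-bar whole is a sentence.

sentence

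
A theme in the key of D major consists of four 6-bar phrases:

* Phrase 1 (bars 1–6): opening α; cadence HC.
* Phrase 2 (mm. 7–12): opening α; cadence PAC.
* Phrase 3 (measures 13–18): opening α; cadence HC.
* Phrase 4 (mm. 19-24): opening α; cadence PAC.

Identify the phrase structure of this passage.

repeated period

The cadence pattern HC–PAC–HC–PAC is weak–strong twice, and phrases 3–4 restate phrases 1–2: a period heard twice, not a double period (which would end weakly at phrase 2).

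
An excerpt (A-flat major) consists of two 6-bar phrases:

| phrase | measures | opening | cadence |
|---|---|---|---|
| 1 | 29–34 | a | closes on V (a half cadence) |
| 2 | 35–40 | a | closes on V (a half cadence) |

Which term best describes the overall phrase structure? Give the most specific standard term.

Both phrases have the same opening (a) and the same cadence (half cadence): the second is a restatement, not a consequent, so this is a repeated phrase rather than a period.

repeated phrase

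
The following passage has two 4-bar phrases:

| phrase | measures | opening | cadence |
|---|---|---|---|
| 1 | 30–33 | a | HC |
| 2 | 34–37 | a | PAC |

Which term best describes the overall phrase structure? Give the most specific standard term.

parallel period

Phrase 1 ends with a half cadence (weaker) and phrase 2 with a perfect authentic cadence (stronger): antecedent + consequent = a period.
The two phrases open with the same material (a / a), so the period is parallel.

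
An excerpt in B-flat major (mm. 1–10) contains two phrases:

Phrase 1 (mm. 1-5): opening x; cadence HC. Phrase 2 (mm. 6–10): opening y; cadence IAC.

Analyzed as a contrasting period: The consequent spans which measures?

The antecedent is the phrase ending with the weaker cadence (half cadence, phrase 1) and the consequent the one ending more conclusively (imperfect authentic cadence, phrase 2); the consequent is measures 6–10.

measures 6–10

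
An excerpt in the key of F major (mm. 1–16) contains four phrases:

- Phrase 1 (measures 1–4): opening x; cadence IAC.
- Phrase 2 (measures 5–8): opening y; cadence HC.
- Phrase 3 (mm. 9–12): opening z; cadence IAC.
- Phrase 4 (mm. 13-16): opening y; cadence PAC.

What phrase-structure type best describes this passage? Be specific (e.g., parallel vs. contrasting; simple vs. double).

Four phrases in two halves: the first half (mm. 1–8) ends with a half cadence, the second (measures 9–16) with a perfect authentic cadence — a large antecedent–consequent pair, i.e. a double period.
Phrase 3 begins with different material from phrase 1, making it contrasting.

contrasting double period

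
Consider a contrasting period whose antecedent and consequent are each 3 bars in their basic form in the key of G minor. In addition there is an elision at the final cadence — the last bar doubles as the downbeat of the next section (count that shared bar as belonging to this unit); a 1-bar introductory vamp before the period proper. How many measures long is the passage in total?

7 measures

Basic contrasting period: 3 + 3 = 6 bars.
6 (basic form) + 1 (introduction) = 7.
The elision shares a bar with the next section but does not change this unit's count.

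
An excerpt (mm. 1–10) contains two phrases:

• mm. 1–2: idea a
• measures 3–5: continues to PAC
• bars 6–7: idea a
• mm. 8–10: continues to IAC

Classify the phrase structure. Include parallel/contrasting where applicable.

phrase group

The second phrase closes with an imperfect authentic cadence, which is not stronger than the first phrase's perfect authentic cadence; without a weak→strong cadential pair there is no antecedent–consequent relationship, so this is a phrase group rather than a period.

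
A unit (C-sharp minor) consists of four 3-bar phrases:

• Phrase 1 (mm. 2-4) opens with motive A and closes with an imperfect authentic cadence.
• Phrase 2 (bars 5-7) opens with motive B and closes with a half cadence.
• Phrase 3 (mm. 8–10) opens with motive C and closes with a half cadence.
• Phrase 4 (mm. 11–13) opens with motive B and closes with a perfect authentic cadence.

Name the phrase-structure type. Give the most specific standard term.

contrasting double period

Four phrases in two halves: the first half (measures 2–7) ends with a half cadence, the second (bars 8–13) with a perfect authentic cadence — a large antecedent–consequent pair, i.e. a double period.
Phrase 3 begins with different material from phrase 1, making it contrasting.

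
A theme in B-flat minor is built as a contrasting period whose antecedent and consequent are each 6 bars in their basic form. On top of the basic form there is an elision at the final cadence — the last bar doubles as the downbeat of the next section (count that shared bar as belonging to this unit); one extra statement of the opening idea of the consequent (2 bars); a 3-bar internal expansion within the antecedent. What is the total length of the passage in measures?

Basic contrasting period: 6 + 6 = 12 bars.
12 (basic form) + 2 (extra statement) + 3 (internal expansion) = 17.
The elision shares a bar with the next section but does not change this unit's count.

17 measures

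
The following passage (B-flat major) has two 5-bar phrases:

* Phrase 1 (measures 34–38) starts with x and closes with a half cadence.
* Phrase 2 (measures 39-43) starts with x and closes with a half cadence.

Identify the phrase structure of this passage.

repeated phrase

Both phrases have the same opening (x) and the same cadence (half cadence): the second is a restatement, not a consequent, so this is a repeated phrase rather than a period.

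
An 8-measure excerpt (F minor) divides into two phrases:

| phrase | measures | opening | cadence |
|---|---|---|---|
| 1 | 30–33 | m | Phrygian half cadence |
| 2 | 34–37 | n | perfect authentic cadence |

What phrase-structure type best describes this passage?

contrasting period

Phrase 1 ends with a Phrygian half cadence (weaker) and phrase 2 with a perfect authentic cadence (stronger): antecedent + consequent = a period.
The two phrases open with different material (m / n), so the period is contrasting.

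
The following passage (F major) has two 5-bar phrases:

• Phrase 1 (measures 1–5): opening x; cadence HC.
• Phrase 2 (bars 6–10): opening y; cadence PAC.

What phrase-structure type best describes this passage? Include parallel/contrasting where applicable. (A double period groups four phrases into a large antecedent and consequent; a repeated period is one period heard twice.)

Phrase 1 ends with a half cadence (weaker) and phrase 2 with a perfect authentic cadence (stronger): antecedent + consequent = a period.
The two phrases open with different material (x / y), so the period is contrasting.

contrasting period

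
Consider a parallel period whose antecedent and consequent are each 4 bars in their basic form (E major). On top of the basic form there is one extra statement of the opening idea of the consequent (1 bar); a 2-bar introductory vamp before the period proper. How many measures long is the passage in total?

11 measures

Basic parallel period: 4 + 4 = 8 bars.
8 (basic form) + 1 (extra statement) + 2 (introduction) = 11.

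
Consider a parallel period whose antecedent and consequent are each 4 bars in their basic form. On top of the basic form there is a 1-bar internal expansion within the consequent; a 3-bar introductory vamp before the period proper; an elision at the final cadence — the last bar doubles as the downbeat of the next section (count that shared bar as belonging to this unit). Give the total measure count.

12 measures

Basic parallel period: 4 + 4 = 8 bars.
8 (basic form) + 1 (internal expansion) + 3 (introduction) = 12.
The elision shares a bar with the next section but does not change this unit's count.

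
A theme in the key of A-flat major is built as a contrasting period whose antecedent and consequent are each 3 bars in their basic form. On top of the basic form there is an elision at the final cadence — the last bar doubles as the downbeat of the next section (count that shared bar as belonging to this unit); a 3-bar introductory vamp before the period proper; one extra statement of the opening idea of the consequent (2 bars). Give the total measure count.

Basic contrasting period: 3 + 3 = 6 bars.
6 (basic form) + 3 (introduction) + 2 (extra statement) = 11.
The elision shares a bar with the next section but does not change this unit's count.

11 measures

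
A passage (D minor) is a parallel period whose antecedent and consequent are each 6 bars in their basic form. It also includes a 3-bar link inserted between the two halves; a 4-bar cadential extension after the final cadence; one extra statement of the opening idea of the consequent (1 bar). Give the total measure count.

Basic parallel period: 6 + 6 = 12 bars.
12 (basic form) + 3 (link) + 4 (cadential extension) + 1 (extra statement) = 20.

20 measures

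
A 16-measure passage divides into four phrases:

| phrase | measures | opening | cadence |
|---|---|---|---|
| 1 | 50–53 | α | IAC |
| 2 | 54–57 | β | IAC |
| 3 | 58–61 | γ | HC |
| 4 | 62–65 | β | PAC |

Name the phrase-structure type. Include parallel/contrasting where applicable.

Four phrases in two halves: the first half (mm. 50-57) ends with an imperfect authentic cadence, the second (mm. 58–65) with a perfect authentic cadence — a large antecedent–consequent pair, i.e. a double period.
Phrase 3 begins with different material from phrase 1, making it contrasting.

contrasting double period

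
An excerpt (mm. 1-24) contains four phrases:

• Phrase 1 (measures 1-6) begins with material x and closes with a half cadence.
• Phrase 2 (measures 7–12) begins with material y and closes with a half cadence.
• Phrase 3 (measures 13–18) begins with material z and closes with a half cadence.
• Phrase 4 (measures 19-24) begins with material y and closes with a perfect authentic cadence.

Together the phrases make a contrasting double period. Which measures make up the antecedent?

measures 1–12

In a double period the first pair of phrases (ending half cadence) is the large antecedent and the second pair (ending perfect authentic cadence) is the large consequent; the antecedent is measures 1–12.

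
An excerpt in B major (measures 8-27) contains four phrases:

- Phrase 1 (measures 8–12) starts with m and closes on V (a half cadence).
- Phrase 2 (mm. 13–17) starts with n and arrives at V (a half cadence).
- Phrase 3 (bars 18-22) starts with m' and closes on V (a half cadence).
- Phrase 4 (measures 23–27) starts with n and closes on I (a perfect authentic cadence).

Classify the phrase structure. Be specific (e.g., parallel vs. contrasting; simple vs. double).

Four phrases in two halves: the first half (mm. 8–17) ends with a half cadence, the second (measures 18–27) with a perfect authentic cadence — a large antecedent–consequent pair, i.e. a double period.
Phrase 3 begins with the same material as phrase 1, making it parallel.

parallel double period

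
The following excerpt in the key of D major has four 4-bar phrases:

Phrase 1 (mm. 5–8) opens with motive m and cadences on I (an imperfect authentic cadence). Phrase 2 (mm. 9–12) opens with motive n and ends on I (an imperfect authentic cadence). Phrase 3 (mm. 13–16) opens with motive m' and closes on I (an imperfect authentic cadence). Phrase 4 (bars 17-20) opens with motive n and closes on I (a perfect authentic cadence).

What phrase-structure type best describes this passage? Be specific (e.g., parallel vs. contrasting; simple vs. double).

parallel double period

Four phrases in two halves: the first half (measures 5–12) ends with an imperfect authentic cadence, the second (measures 13–20) with a perfect authentic cadence — a large antecedent–consequent pair, i.e. a double period.
Phrase 3 begins with the same material as phrase 1, making it parallel.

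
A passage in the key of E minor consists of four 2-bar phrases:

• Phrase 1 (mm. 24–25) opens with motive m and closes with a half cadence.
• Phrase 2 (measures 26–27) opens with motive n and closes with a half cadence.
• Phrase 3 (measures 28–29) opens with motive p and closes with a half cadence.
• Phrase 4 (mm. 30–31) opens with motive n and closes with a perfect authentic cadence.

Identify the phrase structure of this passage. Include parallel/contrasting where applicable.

Four phrases in two halves: the first half (mm. 24–27) ends with a half cadence, the second (mm. 28–31) with a perfect authentic cadence — a large antecedent–consequent pair, i.e. a double period.
Phrase 3 begins with different material from phrase 1, making it contrasting.

contrasting double period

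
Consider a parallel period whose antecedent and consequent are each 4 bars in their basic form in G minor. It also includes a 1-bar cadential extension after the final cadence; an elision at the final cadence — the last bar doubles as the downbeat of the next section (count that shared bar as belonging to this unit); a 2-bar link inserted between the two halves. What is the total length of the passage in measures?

Basic parallel period: 4 + 4 = 8 bars.
8 (basic form) + 1 (cadential extension) + 2 (link) = 11.
The elision shares a bar with the next section but does not change this unit's count.

11 measures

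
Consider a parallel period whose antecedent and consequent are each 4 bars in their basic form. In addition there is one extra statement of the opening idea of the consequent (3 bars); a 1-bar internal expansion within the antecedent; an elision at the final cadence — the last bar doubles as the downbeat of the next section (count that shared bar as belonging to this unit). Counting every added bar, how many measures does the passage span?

Basic parallel period: 4 + 4 = 8 bars.
8 (basic form) + 3 (extra statement) + 1 (internal expansion) = 12.
The elision shares a bar with the next section but does not change this unit's count.

12 measures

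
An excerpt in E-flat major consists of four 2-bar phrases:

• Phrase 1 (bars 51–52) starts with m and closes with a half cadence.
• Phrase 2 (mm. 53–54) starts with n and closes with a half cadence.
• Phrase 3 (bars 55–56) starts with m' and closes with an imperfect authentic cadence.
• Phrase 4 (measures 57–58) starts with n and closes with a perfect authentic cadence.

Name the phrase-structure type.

parallel double period

Four phrases in two halves: the first half (mm. 51–54) ends with a half cadence, the second (mm. 55–58) with a perfect authentic cadence — a large antecedent–consequent pair, i.e. a double period.
Phrase 3 begins with the same material as phrase 1, making it parallel.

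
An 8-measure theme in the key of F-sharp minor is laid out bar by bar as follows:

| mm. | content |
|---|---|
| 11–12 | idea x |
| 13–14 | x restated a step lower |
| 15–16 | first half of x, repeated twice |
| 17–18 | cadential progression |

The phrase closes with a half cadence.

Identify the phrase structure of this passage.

Basic idea (mm. 11–12) + its repetition (mm. 13-14) form the presentation; fragmentation and cadence (mm. 15–18) form the continuation — the 8-bar whole is a sentence.

sentence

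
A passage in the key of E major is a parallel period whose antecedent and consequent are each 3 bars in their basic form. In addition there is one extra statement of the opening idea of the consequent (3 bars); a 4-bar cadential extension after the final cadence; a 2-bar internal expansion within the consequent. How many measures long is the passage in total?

Basic parallel period: 3 + 3 = 6 bars.
6 (basic form) + 3 (extra statement) + 4 (cadential extension) + 2 (internal expansion) = 15.

15 measures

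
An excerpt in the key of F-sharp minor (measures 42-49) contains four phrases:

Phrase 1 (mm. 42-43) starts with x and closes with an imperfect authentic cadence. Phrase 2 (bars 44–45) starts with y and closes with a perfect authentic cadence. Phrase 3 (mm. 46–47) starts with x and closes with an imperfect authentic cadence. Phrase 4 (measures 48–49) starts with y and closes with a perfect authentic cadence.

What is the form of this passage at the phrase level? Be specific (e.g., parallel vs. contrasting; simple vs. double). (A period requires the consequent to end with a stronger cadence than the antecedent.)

The cadence pattern IAC–PAC–IAC–PAC is weak–strong twice, and phrases 3–4 restate phrases 1–2: a period heard twice, not a double period (which would end weakly at phrase 2).

repeated period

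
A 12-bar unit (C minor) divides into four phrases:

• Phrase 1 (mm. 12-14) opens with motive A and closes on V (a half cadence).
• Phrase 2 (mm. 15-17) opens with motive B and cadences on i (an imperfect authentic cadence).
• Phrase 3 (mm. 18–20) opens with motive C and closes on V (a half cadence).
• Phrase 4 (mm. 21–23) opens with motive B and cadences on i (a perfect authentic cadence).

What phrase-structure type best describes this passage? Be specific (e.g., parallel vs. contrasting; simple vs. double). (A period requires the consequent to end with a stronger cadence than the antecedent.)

contrasting double period

Four phrases in two halves: the first half (bars 12-17) ends with an imperfect authentic cadence, the second (bars 18–23) with a perfect authentic cadence — a large antecedent–consequent pair, i.e. a double period.
Phrase 3 begins with different material from phrase 1, making it contrasting.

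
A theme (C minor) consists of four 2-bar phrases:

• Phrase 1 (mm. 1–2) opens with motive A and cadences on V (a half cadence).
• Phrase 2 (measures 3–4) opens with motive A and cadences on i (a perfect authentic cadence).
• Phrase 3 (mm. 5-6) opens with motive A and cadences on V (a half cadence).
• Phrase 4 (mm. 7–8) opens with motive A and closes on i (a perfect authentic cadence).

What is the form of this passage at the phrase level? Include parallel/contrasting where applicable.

repeated period

The cadence pattern HC–PAC–HC–PAC is weak–strong twice, and phrases 3–4 restate phrases 1–2: a period heard twice, not a double period (which would end weakly at phrase 2).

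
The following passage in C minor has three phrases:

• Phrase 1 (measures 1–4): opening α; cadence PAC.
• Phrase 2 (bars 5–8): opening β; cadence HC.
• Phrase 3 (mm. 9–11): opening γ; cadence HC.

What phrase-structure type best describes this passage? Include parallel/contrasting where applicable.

phrase group

The final phrase closes with a half cadence, which is not stronger than the preceding half cadence; the 3 phrases lack an overall antecedent–consequent design and so form a phrase group.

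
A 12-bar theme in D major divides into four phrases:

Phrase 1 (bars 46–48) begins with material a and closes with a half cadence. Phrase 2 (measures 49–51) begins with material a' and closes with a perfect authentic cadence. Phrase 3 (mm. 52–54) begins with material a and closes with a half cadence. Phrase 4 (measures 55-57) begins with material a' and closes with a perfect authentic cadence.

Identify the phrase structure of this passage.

repeated period

The cadence pattern HC–PAC–HC–PAC is weak–strong twice, and phrases 3–4 restate phrases 1–2: a period heard twice, not a double period (which would end weakly at phrase 2).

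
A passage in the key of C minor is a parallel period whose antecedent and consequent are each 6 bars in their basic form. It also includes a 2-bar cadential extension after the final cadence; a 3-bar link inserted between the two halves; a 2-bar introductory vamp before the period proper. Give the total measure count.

Basic parallel period: 6 + 6 = 12 bars.
12 (basic form) + 2 (cadential extension) + 3 (link) + 2 (introduction) = 19.

19 measures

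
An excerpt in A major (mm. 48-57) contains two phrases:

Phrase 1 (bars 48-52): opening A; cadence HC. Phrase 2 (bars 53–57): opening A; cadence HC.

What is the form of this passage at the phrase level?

Both phrases have the same opening (A) and the same cadence (half cadence): the second is a restatement, not a consequent, so this is a repeated phrase rather than a period.

repeated phrase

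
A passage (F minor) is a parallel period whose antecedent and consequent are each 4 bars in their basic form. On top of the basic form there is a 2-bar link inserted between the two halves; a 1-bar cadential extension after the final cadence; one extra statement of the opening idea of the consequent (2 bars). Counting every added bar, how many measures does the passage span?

13 measures

Basic parallel period: 4 + 4 = 8 bars.
8 (basic form) + 2 (link) + 1 (cadential extension) + 2 (extra statement) = 13.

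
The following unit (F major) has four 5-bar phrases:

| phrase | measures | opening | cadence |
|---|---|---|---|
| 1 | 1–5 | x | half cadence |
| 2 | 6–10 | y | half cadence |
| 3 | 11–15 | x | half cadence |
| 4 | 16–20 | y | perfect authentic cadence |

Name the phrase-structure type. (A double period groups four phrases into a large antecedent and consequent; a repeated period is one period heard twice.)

Four phrases in two halves: the first half (bars 1–10) ends with a half cadence, the second (measures 11-20) with a perfect authentic cadence — a large antecedent–consequent pair, i.e. a double period.
Phrase 3 begins with the same material as phrase 1, making it parallel.

parallel double period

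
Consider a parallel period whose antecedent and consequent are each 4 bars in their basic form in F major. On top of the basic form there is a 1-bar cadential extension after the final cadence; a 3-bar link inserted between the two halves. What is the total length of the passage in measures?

12 measures

Basic parallel period: 4 + 4 = 8 bars.
8 (basic form) + 1 (cadential extension) + 3 (link) = 12.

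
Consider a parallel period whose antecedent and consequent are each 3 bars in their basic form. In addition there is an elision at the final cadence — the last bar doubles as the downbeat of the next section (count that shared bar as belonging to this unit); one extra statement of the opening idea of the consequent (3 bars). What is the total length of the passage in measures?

9 measures

Basic parallel period: 3 + 3 = 6 bars.
6 (basic form) + 3 (extra statement) = 9.
The elision shares a bar with the next section but does not change this unit's count.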